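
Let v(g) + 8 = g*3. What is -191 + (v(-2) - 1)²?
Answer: 34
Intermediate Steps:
v(g) = -8 + 3*g (v(g) = -8 + g*3 = -8 + 3*g)
-191 + (v(-2) - 1)² = -191 + ((-8 + 3*(-2)) - 1)² = -191 + ((-8 - 6) - 1)² = -191 + (-14 - 1)² = -191 + (-15)² = -191 + 225 = 34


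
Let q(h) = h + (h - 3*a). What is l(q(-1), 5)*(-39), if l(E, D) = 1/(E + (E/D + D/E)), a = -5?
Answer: -2535/1039 ≈ -2.4398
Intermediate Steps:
q(h) = 15 + 2*h (q(h) = h + (h - 3*(-5)) = h + (h + 15) = h + (15 + h) = 15 + 2*h)
l(E, D) = 1/(E + D/E + E/D) (l(E, D) = 1/(E + (D/E + E/D)) = 1/(E + D/E + E/D))
l(q(-1), 5)*(-39) = (5*(15 + 2*(-1))/(5² + (15 + 2*(-1))² + 5*(15 + 2*(-1))²))*(-39) = (5*(15 - 2)/(25 + (15 - 2)² + 5*(15 - 2)²))*(-39) = (5*13/(25 + 13² + 5*13²))*(-39) = (5*13/(25 + 169 + 5*169))*(-39) = (5*13/(25 + 169 + 845))*(-39) = (5*13/1039)*(-39) = (5*13*(1/1039))*(-39) = (65/1039)*(-39) = -2535/1039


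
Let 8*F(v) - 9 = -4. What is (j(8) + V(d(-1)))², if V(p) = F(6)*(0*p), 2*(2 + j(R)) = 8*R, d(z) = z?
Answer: 900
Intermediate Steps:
F(v) = 5/8 (F(v) = 9/8 + (⅛)*(-4) = 9/8 - ½ = 5/8)
j(R) = -2 + 4*R (j(R) = -2 + (8*R)/2 = -2 + 4*R)
V(p) = 0 (V(p) = 5*(0*p)/8 = (5/8)*0 = 0)
(j(8) + V(d(-1)))² = ((-2 + 4*8) + 0)² = ((-2 + 32) + 0)² = (30 + 0)² = 30² = 900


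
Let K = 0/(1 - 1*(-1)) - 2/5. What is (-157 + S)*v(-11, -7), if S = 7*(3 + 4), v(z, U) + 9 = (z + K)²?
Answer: -326592/25 ≈ -13064.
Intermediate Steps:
K = -⅖ (K = 0/(1 + 1) - 2*⅕ = 0/2 - ⅖ = 0*(½) - ⅖ = 0 - ⅖ = -⅖ ≈ -0.40000)
v(z, U) = -9 + (-⅖ + z)² (v(z, U) = -9 + (z - ⅖)² = -9 + (-⅖ + z)²)
S = 49 (S = 7*7 = 49)
(-157 + S)*v(-11, -7) = (-157 + 49)*(-9 + (-2 + 5*(-11))²/25) = -108*(-9 + (-2 - 55)²/25) = -108*(-9 + (1/25)*(-57)²) = -108*(-9 + (1/25)*3249) = -108*(-9 + 3249/25) = -108*3024/25 = -326592/25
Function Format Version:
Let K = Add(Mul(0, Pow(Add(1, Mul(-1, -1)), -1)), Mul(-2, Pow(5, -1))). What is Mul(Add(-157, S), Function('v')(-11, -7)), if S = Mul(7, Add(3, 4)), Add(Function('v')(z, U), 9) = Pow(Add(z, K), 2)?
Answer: Rational(-326592, 25) ≈ -13064.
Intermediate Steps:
K = Rational(-2, 5) (K = Add(Mul(0, Pow(Add(1, 1), -1)), Mul(-2, Rational(1, 5))) = Add(Mul(0, Pow(2, -1)), Rational(-2, 5)) = Add(Mul(0, Rational(1, 2)), Rational(-2, 5)) = Add(0, Rational(-2, 5)) = Rational(-2, 5) ≈ -0.40000)
Function('v')(z, U) = Add(-9, Pow(Add(Rational(-2, 5), z), 2)) (Function('v')(z, U) = Add(-9, Pow(Add(z, Rational(-2, 5)), 2)) = Add(-9, Pow(Add(Rational(-2, 5), z), 2)))
S = 49 (S = Mul(7, 7) = 49)
Mul(Add(-157, S), Function('v')(-11, -7)) = Mul(Add(-157, 49), Add(-9, Mul(Rational(1, 25), Pow(Add(-2, Mul(5, -11)), 2)))) = Mul(-108, Add(-9, Mul(Rational(1, 25), Pow(Add(-2, -55), 2)))) = Mul(-108, Add(-9, Mul(Rational(1, 25), Pow(-57, 2)))) = Mul(-108, Add(-9, Mul(Rational(1, 25), 3249))) = Mul(-108, Add(-9, Rational(3249, 25))) = Mul(-108, Rational(3024, 25)) = Rational(-326592, 25)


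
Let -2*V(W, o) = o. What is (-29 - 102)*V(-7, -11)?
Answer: -1441/2 ≈ -720.50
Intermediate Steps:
V(W, o) = -o/2
(-29 - 102)*V(-7, -11) = (-29 - 102)*(-½*(-11)) = -131*11/2 = -1441/2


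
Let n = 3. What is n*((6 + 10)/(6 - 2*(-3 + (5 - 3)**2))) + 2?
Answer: 14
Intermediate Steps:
n*((6 + 10)/(6 - 2*(-3 + (5 - 3)**2))) + 2 = 3*((6 + 10)/(6 - 2*(-3 + (5 - 3)**2))) + 2 = 3*(16/(6 - 2*(-3 + 2**2))) + 2 = 3*(16/(6 - 2*(-3 + 4))) + 2 = 3*(16/(6 - 2*1)) + 2 = 3*(16/(6 - 2)) + 2 = 3*(16/4) + 2 = 3*(16*(1/4)) + 2 = 3*4 + 2 = 12 + 2 = 14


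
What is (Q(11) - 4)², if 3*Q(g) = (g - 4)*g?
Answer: 4225/9 ≈ 469.44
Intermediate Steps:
Q(g) = g*(-4 + g)/3 (Q(g) = ((g - 4)*g)/3 = ((-4 + g)*g)/3 = (g*(-4 + g))/3 = g*(-4 + g)/3)
(Q(11) - 4)² = ((⅓)*11*(-4 + 11) - 4)² = ((⅓)*11*7 - 4)² = (77/3 - 4)² = (65/3)² = 4225/9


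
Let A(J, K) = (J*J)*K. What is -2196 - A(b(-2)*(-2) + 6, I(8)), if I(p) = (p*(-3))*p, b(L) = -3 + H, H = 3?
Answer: 4716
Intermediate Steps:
b(L) = 0 (b(L) = -3 + 3 = 0)
I(p) = -3*p² (I(p) = (-3*p)*p = -3*p²)
A(J, K) = K*J² (A(J, K) = J²*K = K*J²)
-2196 - A(b(-2)*(-2) + 6, I(8)) = -2196 - (-3*8²)*(0*(-2) + 6)² = -2196 - (-3*64)*(0 + 6)² = -2196 - (-192)*6² = -2196 - (-192)*36 = -2196 - 1*(-6912) = -2196 + 6912 = 4716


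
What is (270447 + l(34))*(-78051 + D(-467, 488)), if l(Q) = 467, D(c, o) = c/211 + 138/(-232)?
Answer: -258783149313199/12238 ≈ -2.1146e+10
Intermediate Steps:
D(c, o) = -69/116 + c/211 (D(c, o) = c*(1/211) + 138*(-1/232) = c/211 - 69/116 = -69/116 + c/211)
(270447 + l(34))*(-78051 + D(-467, 488)) = (270447 + 467)*(-78051 + (-69/116 + (1/211)*(-467))) = 270914*(-78051 + (-69/116 - 467/211)) = 270914*(-78051 - 68731/24476) = 270914*(-1910445007/24476) = -258783149313199/12238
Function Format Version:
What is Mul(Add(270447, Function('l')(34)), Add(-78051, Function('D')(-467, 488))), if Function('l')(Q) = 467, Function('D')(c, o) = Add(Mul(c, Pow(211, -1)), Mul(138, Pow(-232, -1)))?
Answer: Rational(-258783149313199, 12238) ≈ -2.1146e+10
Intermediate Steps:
Function('D')(c, o) = Add(Rational(-69, 116), Mul(Rational(1, 211), c)) (Function('D')(c, o) = Add(Mul(c, Rational(1, 211)), Mul(138, Rational(-1, 232))) = Add(Mul(Rational(1, 211), c), Rational(-69, 116)) = Add(Rational(-69, 116), Mul(Rational(1, 211), c)))
Mul(Add(270447, Function('l')(34)), Add(-78051, Function('D')(-467, 488))) = Mul(Add(270447, 467), Add(-78051, Add(Rational(-69, 116), Mul(Rational(1, 211), -467)))) = Mul(270914, Add(-78051, Add(Rational(-69, 116), Rational(-467, 211)))) = Mul(270914, Add(-78051, Rational(-68731, 24476))) = Mul(270914, Rational(-1910445007, 24476)) = Rational(-258783149313199, 12238)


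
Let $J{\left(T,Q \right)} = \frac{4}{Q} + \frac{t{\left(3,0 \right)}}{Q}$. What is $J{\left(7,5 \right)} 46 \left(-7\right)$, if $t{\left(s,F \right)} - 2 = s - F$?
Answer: $- \frac{2898}{5} \approx -579.6$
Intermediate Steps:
$t{\left(s,F \right)} = 2 + s - F$ ($t{\left(s,F \right)} = 2 - \left(F - s\right) = 2 + s - F$)
$J{\left(T,Q \right)} = \frac{9}{Q}$ ($J{\left(T,Q \right)} = \frac{4}{Q} + \frac{2 + 3 - 0}{Q} = \frac{4}{Q} + \frac{2 + 3 + 0}{Q} = \frac{4}{Q} + \frac{5}{Q} = \frac{9}{Q}$)
$J{\left(7,5 \right)} 46 \left(-7\right) = \frac{9}{5} \cdot 46 \left(-7\right) = \frac{414}{5} \left(-7\right) = - \frac{2898}{5}$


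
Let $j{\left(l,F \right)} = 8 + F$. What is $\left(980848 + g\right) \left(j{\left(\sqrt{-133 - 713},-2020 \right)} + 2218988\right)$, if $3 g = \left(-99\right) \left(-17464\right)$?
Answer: $3452186348160$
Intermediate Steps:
$g = 576312$ ($g = \frac{\left(-99\right) \left(-17464\right)}{3} = \frac{1}{3} \cdot 1728936 = 576312$)
$\left(980848 + g\right) \left(j{\left(\sqrt{-133 - 713},-2020 \right)} + 2218988\right) = \left(980848 + 576312\right) \left(\left(8 - 2020\right) + 2218988\right) = 1557160 \left(-2012 + 2218988\right) = 1557160 \cdot 2216976 = 3452186348160$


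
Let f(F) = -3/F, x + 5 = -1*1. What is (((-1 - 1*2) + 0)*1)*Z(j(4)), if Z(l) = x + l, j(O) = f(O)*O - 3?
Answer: 36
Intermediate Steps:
x = -6 (x = -5 - 1*1 = -5 - 1 = -6)
j(O) = -6 (j(O) = (-3/O)*O - 3 = -3 - 3 = -6)
Z(l) = -6 + l
(((-1 - 1*2) + 0)*1)*Z(j(4)) = (((-1 - 1*2) + 0)*1)*(-6 - 6) = (((-1 - 2) + 0)*1)*(-12) = ((-3 + 0)*1)*(-12) = -3*1*(-12) = -3*(-12) = 36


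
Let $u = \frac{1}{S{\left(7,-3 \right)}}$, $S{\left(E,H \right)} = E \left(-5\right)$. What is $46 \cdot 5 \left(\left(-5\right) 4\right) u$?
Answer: $\frac{920}{7} \approx 131.43$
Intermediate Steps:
$S{\left(E,H \right)} = - 5 E$
$u = - \frac{1}{35}$ ($u = \frac{1}{\left(-5\right) 7} = \frac{1}{-35} = - \frac{1}{35} \approx -0.028571$)
$46 \cdot 5 \left(\left(-5\right) 4\right) u = 46 \cdot 5 \left(\left(-5\right) 4\right) \left(- \frac{1}{35}\right) = 46 \cdot 5 \left(-20\right) \left(- \frac{1}{35}\right) = 46 \left(-100\right) \left(- \frac{1}{35}\right) = \left(-4600\right) \left(- \frac{1}{35}\right) = \frac{920}{7}$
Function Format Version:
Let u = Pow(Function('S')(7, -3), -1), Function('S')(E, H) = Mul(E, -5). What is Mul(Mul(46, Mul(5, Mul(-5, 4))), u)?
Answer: Rational(920, 7) ≈ 131.43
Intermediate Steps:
Function('S')(E, H) = Mul(-5, E)
u = Rational(-1, 35) (u = Pow(Mul(-5, 7), -1) = Pow(-35, -1) = Rational(-1, 35) ≈ -0.028571)
Mul(Mul(46, Mul(5, Mul(-5, 4))), u) = Mul(Mul(46, Mul(5, Mul(-5, 4))), Rational(-1, 35)) = Mul(Mul(46, Mul(5, -20)), Rational(-1, 35)) = Mul(Mul(46, -100), Rational(-1, 35)) = Mul(-4600, Rational(-1, 35)) = Rational(920, 7)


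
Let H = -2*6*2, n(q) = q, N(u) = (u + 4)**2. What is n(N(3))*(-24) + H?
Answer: -1200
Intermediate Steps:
N(u) = (4 + u)**2
H = -24 (H = -12*2 = -24)
n(N(3))*(-24) + H = (4 + 3)**2*(-24) - 24 = 7**2*(-24) - 24 = 49*(-24) - 24 = -1176 - 24 = -1200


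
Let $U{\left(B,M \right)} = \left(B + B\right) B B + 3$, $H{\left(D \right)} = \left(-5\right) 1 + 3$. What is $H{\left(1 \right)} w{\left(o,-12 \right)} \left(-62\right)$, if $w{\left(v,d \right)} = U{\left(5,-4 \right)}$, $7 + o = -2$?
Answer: $31372$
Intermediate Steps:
$o = -9$ ($o = -7 - 2 = -9$)
$H{\left(D \right)} = -2$ ($H{\left(D \right)} = -5 + 3 = -2$)
$U{\left(B,M \right)} = 3 + 2 B^{3}$ ($U{\left(B,M \right)} = 2 B B B + 3 = 2 B^{2} B + 3 = 2 B^{3} + 3 = 3 + 2 B^{3}$)
$w{\left(v,d \right)} = 253$ ($w{\left(v,d \right)} = 3 + 2 \cdot 5^{3} = 3 + 2 \cdot 125 = 3 + 250 = 253$)
$H{\left(1 \right)} w{\left(o,-12 \right)} \left(-62\right) = \left(-2\right) 253 \left(-62\right) = \left(-506\right) \left(-62\right) = 31372$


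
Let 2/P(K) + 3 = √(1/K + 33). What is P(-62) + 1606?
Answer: 2388494/1487 + 2*√126790/1487 ≈ 1606.7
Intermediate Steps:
P(K) = 2/(-3 + √(33 + 1/K)) (P(K) = 2/(-3 + √(1/K + 33)) = 2/(-3 + √(33 + 1/K)))
P(-62) + 1606 = 2/(-3 + √(33 + 1/(-62))) + 1606 = 2/(-3 + √(33 - 1/62)) + 1606 = 2/(-3 + √(2045/62)) + 1606 = 2/(-3 + √126790/62) + 1606 = 1606 + 2/(-3 + √126790/62)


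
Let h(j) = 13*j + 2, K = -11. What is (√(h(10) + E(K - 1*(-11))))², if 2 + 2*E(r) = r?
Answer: 131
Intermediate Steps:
E(r) = -1 + r/2
h(j) = 2 + 13*j
(√(h(10) + E(K - 1*(-11))))² = (√((2 + 13*10) + (-1 + (-11 - 1*(-11))/2)))² = (√((2 + 130) + (-1 + (-11 + 11)/2)))² = (√(132 + (-1 + (½)*0)))² = (√(132 + (-1 + 0)))² = (√(132 - 1))² = (√131)² = 131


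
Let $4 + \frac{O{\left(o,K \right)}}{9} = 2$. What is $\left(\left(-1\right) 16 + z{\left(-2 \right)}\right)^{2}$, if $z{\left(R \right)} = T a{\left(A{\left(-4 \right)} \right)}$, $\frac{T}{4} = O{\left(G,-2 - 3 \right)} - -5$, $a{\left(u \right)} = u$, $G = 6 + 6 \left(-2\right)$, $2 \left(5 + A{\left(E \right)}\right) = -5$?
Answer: $139876$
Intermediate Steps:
$A{\left(E \right)} = - \frac{15}{2}$ ($A{\left(E \right)} = -5 + \frac{1}{2} \left(-5\right) = -5 - \frac{5}{2} = - \frac{15}{2}$)
$G = -6$ ($G = 6 - 12 = -6$)
$O{\left(o,K \right)} = -18$ ($O{\left(o,K \right)} = -36 + 9 \cdot 2 = -36 + 18 = -18$)
$T = -52$ ($T = 4 \left(-18 - -5\right) = 4 \left(-18 + 5\right) = 4 \left(-13\right) = -52$)
$z{\left(R \right)} = 390$ ($z{\left(R \right)} = \left(-52\right) \left(- \frac{15}{2}\right) = 390$)
$\left(\left(-1\right) 16 + z{\left(-2 \right)}\right)^{2} = \left(\left(-1\right) 16 + 390\right)^{2} = \left(-16 + 390\right)^{2} = 374^{2} = 139876$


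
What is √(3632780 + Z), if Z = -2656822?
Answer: √975958 ≈ 987.91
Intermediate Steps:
√(3632780 + Z) = √(3632780 - 2656822) = √975958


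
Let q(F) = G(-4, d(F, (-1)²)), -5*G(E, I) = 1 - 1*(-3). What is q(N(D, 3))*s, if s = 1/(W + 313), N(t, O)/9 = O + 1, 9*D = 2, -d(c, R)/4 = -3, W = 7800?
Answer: -4/40565 ≈ -9.8607e-5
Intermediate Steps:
d(c, R) = 12 (d(c, R) = -4*(-3) = 12)
D = 2/9 (D = (⅑)*2 = 2/9 ≈ 0.22222)
N(t, O) = 9 + 9*O (N(t, O) = 9*(O + 1) = 9*(1 + O) = 9 + 9*O)
G(E, I) = -⅘ (G(E, I) = -(1 - 1*(-3))/5 = -(1 + 3)/5 = -⅕*4 = -⅘)
q(F) = -⅘
s = 1/8113 (s = 1/(7800 + 313) = 1/8113 ≈ 0.00012326)
q(N(D, 3))*s = -⅘*1/8113 = -4/40565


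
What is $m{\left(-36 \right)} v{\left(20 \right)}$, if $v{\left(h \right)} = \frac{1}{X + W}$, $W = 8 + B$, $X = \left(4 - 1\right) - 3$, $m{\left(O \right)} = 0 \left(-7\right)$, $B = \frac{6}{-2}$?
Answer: $0$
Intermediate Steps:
$B = -3$ ($B = 6 \left(- \frac{1}{2}\right) = -3$)
$m{\left(O \right)} = 0$
$X = 0$ ($X = 3 - 3 = 0$)
$W = 5$ ($W = 8 - 3 = 5$)
$v{\left(h \right)} = \frac{1}{5}$ ($v{\left(h \right)} = \frac{1}{0 + 5} = \frac{1}{5}$)
$m{\left(-36 \right)} v{\left(20 \right)} = 0 \cdot \frac{1}{5} = 0$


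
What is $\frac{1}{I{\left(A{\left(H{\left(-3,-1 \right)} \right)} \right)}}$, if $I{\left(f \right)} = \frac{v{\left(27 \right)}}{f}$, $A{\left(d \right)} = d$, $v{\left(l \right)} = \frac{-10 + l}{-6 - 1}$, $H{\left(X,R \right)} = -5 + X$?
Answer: $\frac{56}{17} \approx 3.2941$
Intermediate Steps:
$v{\left(l \right)} = \frac{10}{7} - \frac{l}{7}$ ($v{\left(l \right)} = \frac{-10 + l}{-7} = \left(-10 + l\right) \left(- \frac{1}{7}\right) = \frac{10}{7} - \frac{l}{7}$)
$I{\left(f \right)} = - \frac{17}{7 f}$ ($I{\left(f \right)} = \frac{\frac{10}{7} - \frac{27}{7}}{f} = - \frac{17}{7 f}$)
$\frac{1}{I{\left(A{\left(H{\left(-3,-1 \right)} \right)} \right)}} = \frac{1}{\left(- \frac{17}{7}\right) \frac{1}{-5 - 3}} = \frac{1}{\left(- \frac{17}{7}\right) \frac{1}{-8}} = \frac{1}{\left(- \frac{17}{7}\right) \left(- \frac{1}{8}\right)} = \frac{1}{\frac{17}{56}} = \frac{56}{17}$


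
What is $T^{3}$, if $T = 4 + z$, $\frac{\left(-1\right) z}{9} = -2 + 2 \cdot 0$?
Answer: $10648$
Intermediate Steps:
$z = 18$ ($z = - 9 \left(-2 + 2 \cdot 0\right) = - 9 \left(-2 + 0\right) = \left(-9\right) \left(-2\right) = 18$)
$T = 22$ ($T = 4 + 18 = 22$)
$T^{3} = 22^{3} = 10648$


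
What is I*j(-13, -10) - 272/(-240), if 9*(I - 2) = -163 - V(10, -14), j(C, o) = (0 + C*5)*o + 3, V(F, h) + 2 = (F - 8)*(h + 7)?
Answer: -140378/15 ≈ -9358.5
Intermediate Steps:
V(F, h) = -2 + (-8 + F)*(7 + h) (V(F, h) = -2 + (F - 8)*(h + 7) = -2 + (-8 + F)*(7 + h))
j(C, o) = 3 + 5*C*o (j(C, o) = (0 + 5*C)*o + 3 = (5*C)*o + 3 = 5*C*o + 3 = 3 + 5*C*o)
I = -43/3 (I = 2 + (-163 - (-58 - 8*(-14) + 7*10 + 10*(-14)))/9 = 2 + (-163 - (-58 + 112 + 70 - 140))/9 = 2 + (-163 - 1*(-16))/9 = 2 + (-163 + 16)/9 = 2 + (⅑)*(-147) = 2 - 49/3 = -43/3 ≈ -14.333)
I*j(-13, -10) - 272/(-240) = -43*(3 + 5*(-13)*(-10))/3 - 272/(-240) = -43*(3 + 650)/3 - 272*(-1/240) = -43/3*653 + 17/15 = -28079/3 + 17/15 = -140378/15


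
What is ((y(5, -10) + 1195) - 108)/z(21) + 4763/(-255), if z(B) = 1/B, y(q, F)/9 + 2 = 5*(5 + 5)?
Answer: 8129482/255 ≈ 31880.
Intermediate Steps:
y(q, F) = 432 (y(q, F) = -18 + 9*(5*(5 + 5)) = -18 + 9*(5*10) = -18 + 9*50 = -18 + 450 = 432)
((y(5, -10) + 1195) - 108)/z(21) + 4763/(-255) = ((432 + 1195) - 108)/(1/21) + 4763/(-255) = (1627 - 108)/(1/21) + 4763*(-1/255) = 1519*21 - 4763/255 = 31899 - 4763/255 = 8129482/255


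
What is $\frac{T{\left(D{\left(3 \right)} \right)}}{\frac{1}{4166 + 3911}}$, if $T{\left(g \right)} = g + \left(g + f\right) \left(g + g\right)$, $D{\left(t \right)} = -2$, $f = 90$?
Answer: $-2859258$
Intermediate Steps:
$T{\left(g \right)} = g + 2 g \left(90 + g\right)$ ($T{\left(g \right)} = g + \left(g + 90\right) \left(g + g\right) = g + \left(90 + g\right) 2 g = g + 2 g \left(90 + g\right)$)
$\frac{T{\left(D{\left(3 \right)} \right)}}{\frac{1}{4166 + 3911}} = \frac{\left(-2\right) \left(181 + 2 \left(-2\right)\right)}{\frac{1}{4166 + 3911}} = \frac{\left(-2\right) \left(181 - 4\right)}{\frac{1}{8077}} = \left(-2\right) 177 \frac{1}{\frac{1}{8077}} = \left(-354\right) 8077 = -2859258$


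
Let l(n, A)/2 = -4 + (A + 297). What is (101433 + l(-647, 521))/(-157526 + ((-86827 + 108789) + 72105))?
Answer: -103061/63459 ≈ -1.6241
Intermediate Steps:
l(n, A) = 586 + 2*A (l(n, A) = 2*(-4 + (A + 297)) = 2*(-4 + (297 + A)) = 2*(293 + A) = 586 + 2*A)
(101433 + l(-647, 521))/(-157526 + ((-86827 + 108789) + 72105)) = (101433 + (586 + 2*521))/(-157526 + ((-86827 + 108789) + 72105)) = (101433 + (586 + 1042))/(-157526 + (21962 + 72105)) = (101433 + 1628)/(-157526 + 94067) = 103061/(-63459) = 103061*(-1/63459) = -103061/63459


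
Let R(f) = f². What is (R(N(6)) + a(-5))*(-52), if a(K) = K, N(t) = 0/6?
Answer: 260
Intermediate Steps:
N(t) = 0 (N(t) = 0*(⅙) = 0)
(R(N(6)) + a(-5))*(-52) = (0² - 5)*(-52) = (0 - 5)*(-52) = -5*(-52) = 260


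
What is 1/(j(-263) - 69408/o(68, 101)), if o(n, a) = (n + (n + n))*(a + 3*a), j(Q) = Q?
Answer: -1717/453017 ≈ -0.0037901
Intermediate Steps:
o(n, a) = 12*a*n (o(n, a) = (n + 2*n)*(4*a) = (3*n)*(4*a) = 12*a*n)
1/(j(-263) - 69408/o(68, 101)) = 1/(-263 - 69408/(12*101*68)) = 1/(-263 - 69408/82416) = 1/(-263 - 69408*1/82416) = 1/(-263 - 1446/1717) = 1/(-453017/1717) = -1717/453017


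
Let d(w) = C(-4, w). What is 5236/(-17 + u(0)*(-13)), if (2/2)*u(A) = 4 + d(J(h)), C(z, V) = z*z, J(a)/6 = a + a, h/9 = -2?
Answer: -5236/277 ≈ -18.903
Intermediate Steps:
h = -18 (h = 9*(-2) = -18)
J(a) = 12*a (J(a) = 6*(a + a) = 6*(2*a) = 12*a)
C(z, V) = z²
d(w) = 16 (d(w) = (-4)² = 16)
u(A) = 20 (u(A) = 4 + 16 = 20)
5236/(-17 + u(0)*(-13)) = 5236/(-17 + 20*(-13)) = 5236/(-17 - 260) = 5236/(-277) = 5236*(-1/277) = -5236/277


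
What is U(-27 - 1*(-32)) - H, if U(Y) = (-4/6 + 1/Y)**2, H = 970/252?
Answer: -1271/350 ≈ -3.6314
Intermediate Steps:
H = 485/126 (H = 970*(1/252) = 485/126 ≈ 3.8492)
U(Y) = (-2/3 + 1/Y)**2 (U(Y) = (-4*1/6 + 1/Y)**2 = (-2/3 + 1/Y)**2)
U(-27 - 1*(-32)) - H = (-3 + 2*(-27 - 1*(-32)))**2/(9*(-27 - 1*(-32))**2) - 1*485/126 = (-3 + 2*(-27 + 32))**2/(9*(-27 + 32)**2) - 485/126 = (1/9)*(-3 + 2*5)**2/5**2 - 485/126 = (1/9)*(1/25)*(-3 + 10)**2 - 485/126 = (1/9)*(1/25)*7**2 - 485/126 = (1/9)*(1/25)*49 - 485/126 = 49/225 - 485/126 = -1271/350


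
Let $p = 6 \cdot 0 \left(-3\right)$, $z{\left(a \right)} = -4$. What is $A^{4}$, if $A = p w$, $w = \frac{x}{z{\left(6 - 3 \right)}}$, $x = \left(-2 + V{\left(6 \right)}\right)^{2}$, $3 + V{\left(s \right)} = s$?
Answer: $0$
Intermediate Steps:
$V{\left(s \right)} = -3 + s$
$p = 0$ ($p = 0 \left(-3\right) = 0$)
$x = 1$ ($x = \left(-2 + \left(-3 + 6\right)\right)^{2} = \left(-2 + 3\right)^{2} = 1^{2} = 1$)
$w = - \frac{1}{4}$ ($w = 1 \frac{1}{-4} = 1 \left(- \frac{1}{4}\right) = - \frac{1}{4} \approx -0.25$)
$A = 0$ ($A = 0 \left(- \frac{1}{4}\right) = 0$)
$A^{4} = 0^{4} = 0$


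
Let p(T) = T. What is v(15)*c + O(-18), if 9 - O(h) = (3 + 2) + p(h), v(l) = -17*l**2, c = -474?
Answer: 1813072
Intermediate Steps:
O(h) = 4 - h (O(h) = 9 - ((3 + 2) + h) = 9 - (5 + h) = 9 + (-5 - h) = 4 - h)
v(15)*c + O(-18) = -17*15**2*(-474) + (4 - 1*(-18)) = -17*225*(-474) + (4 + 18) = -3825*(-474) + 22 = 1813050 + 22 = 1813072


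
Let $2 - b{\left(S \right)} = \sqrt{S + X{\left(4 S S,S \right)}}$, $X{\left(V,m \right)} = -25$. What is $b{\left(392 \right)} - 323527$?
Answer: $-323525 - \sqrt{367} \approx -3.2354 \cdot 10^{5}$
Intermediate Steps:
$b{\left(S \right)} = 2 - \sqrt{-25 + S}$ ($b{\left(S \right)} = 2 - \sqrt{S - 25} = 2 - \sqrt{-25 + S}$)
$b{\left(392 \right)} - 323527 = \left(2 - \sqrt{-25 + 392}\right) - 323527 = \left(2 - \sqrt{367}\right) - 323527 = -323525 - \sqrt{367}$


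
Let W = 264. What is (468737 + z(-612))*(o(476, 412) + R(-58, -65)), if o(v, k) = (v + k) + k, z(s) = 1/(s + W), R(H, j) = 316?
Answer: 65900671900/87 ≈ 7.5748e+8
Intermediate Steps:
z(s) = 1/(264 + s) (z(s) = 1/(s + 264) = 1/(264 + s))
o(v, k) = v + 2*k (o(v, k) = (k + v) + k = v + 2*k)
(468737 + z(-612))*(o(476, 412) + R(-58, -65)) = (468737 + 1/(264 - 612))*((476 + 2*412) + 316) = (468737 + 1/(-348))*((476 + 824) + 316) = (468737 - 1/348)*(1300 + 316) = (163120475/348)*1616 = 65900671900/87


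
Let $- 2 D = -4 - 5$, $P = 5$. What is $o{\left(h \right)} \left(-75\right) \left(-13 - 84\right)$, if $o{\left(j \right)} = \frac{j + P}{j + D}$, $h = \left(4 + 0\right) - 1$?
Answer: $7760$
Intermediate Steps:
$h = 3$ ($h = 4 - 1 = 3$)
$D = \frac{9}{2}$ ($D = - \frac{-4 - 5}{2} = \left(- \frac{1}{2}\right) \left(-9\right) = \frac{9}{2} \approx 4.5$)
$o{\left(j \right)} = \frac{5 + j}{\frac{9}{2} + j}$ ($o{\left(j \right)} = \frac{j + 5}{j + \frac{9}{2}} = \frac{5 + j}{\frac{9}{2} + j}$)
$o{\left(h \right)} \left(-75\right) \left(-13 - 84\right) = \frac{2 \left(5 + 3\right)}{9 + 2 \cdot 3} \left(-75\right) \left(-13 - 84\right) = 2 \frac{1}{9 + 6} \cdot 8 \left(-75\right) \left(-97\right) = 2 \cdot \frac{1}{15} \cdot 8 \left(-75\right) \left(-97\right) = \frac{16}{15} \left(-75\right) \left(-97\right) = \left(-80\right) \left(-97\right) = 7760$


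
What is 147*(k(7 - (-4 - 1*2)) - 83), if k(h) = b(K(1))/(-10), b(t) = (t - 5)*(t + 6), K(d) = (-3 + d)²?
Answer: -12054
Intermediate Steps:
b(t) = (-5 + t)*(6 + t)
k(h) = 1 (k(h) = (-30 + (-3 + 1)² + ((-3 + 1)²)²)/(-10) = (-30 + (-2)² + ((-2)²)²)*(-⅒) = (-30 + 4 + 4²)*(-⅒) = (-30 + 4 + 16)*(-⅒) = -10*(-⅒) = 1)
147*(k(7 - (-4 - 1*2)) - 83) = 147*(1 - 83) = 147*(-82) = -12054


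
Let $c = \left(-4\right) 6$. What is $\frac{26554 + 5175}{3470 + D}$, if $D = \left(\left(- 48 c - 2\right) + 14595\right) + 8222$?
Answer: $\frac{31729}{27437} \approx 1.1564$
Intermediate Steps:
$c = -24$
$D = 23967$ ($D = \left(\left(\left(-48\right) \left(-24\right) - 2\right) + 14595\right) + 8222 = \left(\left(1152 - 2\right) + 14595\right) + 8222 = \left(1150 + 14595\right) + 8222 = 15745 + 8222 = 23967$)
$\frac{26554 + 5175}{3470 + D} = \frac{26554 + 5175}{3470 + 23967} = \frac{31729}{27437}$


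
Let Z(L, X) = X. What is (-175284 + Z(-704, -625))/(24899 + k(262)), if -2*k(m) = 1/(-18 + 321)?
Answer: -106600854/15088793 ≈ -7.0649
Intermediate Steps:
k(m) = -1/606 (k(m) = -1/(2*(-18 + 321)) = -1/2/303 = -1/2*1/303 = -1/606)
(-175284 + Z(-704, -625))/(24899 + k(262)) = (-175284 - 625)/(24899 - 1/606) = -175909/15088793/606 = -175909*606/15088793 = -106600854/15088793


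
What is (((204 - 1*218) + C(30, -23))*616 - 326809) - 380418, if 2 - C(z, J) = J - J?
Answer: -714619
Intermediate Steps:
C(z, J) = 2 (C(z, J) = 2 - (J - J) = 2 - 1*0 = 2 + 0 = 2)
(((204 - 1*218) + C(30, -23))*616 - 326809) - 380418 = (((204 - 1*218) + 2)*616 - 326809) - 380418 = (((204 - 218) + 2)*616 - 326809) - 380418 = ((-14 + 2)*616 - 326809) - 380418 = (-12*616 - 326809) - 380418 = (-7392 - 326809) - 380418 = -334201 - 380418 = -714619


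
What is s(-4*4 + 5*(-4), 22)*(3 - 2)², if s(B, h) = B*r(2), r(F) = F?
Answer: -72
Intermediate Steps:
s(B, h) = 2*B (s(B, h) = B*2 = 2*B)
s(-4*4 + 5*(-4), 22)*(3 - 2)² = (2*(-4*4 + 5*(-4)))*(3 - 2)² = (2*(-16 - 20))*1² = (2*(-36))*1 = -72*1 = -72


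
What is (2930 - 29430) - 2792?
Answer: -29292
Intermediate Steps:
(2930 - 29430) - 2792 = -26500 - 2792 = -29292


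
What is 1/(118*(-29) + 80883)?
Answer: 1/77461 ≈ 1.2910e-5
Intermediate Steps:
1/(118*(-29) + 80883) = 1/(-3422 + 80883) = 1/77461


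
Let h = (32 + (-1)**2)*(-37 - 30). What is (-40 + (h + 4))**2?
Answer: 5049009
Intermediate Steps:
h = -2211 (h = (32 + 1)*(-67) = 33*(-67) = -2211)
(-40 + (h + 4))**2 = (-40 + (-2211 + 4))**2 = (-40 - 2207)**2 = (-2247)**2 = 5049009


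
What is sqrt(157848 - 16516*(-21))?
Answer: 6*sqrt(14019) ≈ 710.41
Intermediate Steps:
sqrt(157848 - 16516*(-21)) = sqrt(157848 + 346836) = sqrt(504684) = 6*sqrt(14019)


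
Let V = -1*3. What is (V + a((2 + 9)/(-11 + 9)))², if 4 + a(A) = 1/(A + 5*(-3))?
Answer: 83521/1681 ≈ 49.685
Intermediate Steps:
a(A) = -4 + 1/(-15 + A) (a(A) = -4 + 1/(A + 5*(-3)) = -4 + 1/(A - 15) = -4 + 1/(-15 + A))
V = -3
(V + a((2 + 9)/(-11 + 9)))² = (-3 + (61 - 4*(2 + 9)/(-11 + 9))/(-15 + (2 + 9)/(-11 + 9)))² = (-3 + (61 - 44/(-2))/(-15 + 11/(-2)))² = (-3 + (61 - 44*(-1)/2)/(-15 + 11*(-½)))² = (-3 + (61 - 4*(-11/2))/(-15 - 11/2))² = (-3 + (61 + 22)/(-41/2))² = (-3 - 2/41*83)² = (-3 - 166/41)² = (-289/41)² = 83521/1681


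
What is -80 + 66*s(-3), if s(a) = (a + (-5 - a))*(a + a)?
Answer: 1900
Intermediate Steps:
s(a) = -10*a
-80 + 66*s(-3) = -80 + 66*(-10*(-3)) = -80 + 66*30 = -80 + 1980 = 1900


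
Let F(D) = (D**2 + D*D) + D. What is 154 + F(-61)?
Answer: 7535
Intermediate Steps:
F(D) = D + 2*D**2 (F(D) = (D**2 + D**2) + D = 2*D**2 + D = D + 2*D**2)
154 + F(-61) = 154 - 61*(1 + 2*(-61)) = 154 - 61*(1 - 122) = 154 - 61*(-121) = 154 + 7381 = 7535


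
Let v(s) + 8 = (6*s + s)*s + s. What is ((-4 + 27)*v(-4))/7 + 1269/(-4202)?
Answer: 9655717/29414 ≈ 328.27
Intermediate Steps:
v(s) = -8 + s + 7*s**2 (v(s) = -8 + ((6*s + s)*s + s) = -8 + ((7*s)*s + s) = -8 + (7*s**2 + s) = -8 + (s + 7*s**2) = -8 + s + 7*s**2)
((-4 + 27)*v(-4))/7 + 1269/(-4202) = ((-4 + 27)*(-8 - 4 + 7*(-4)**2))/7 + 1269/(-4202) = (23*(-8 - 4 + 7*16))*(1/7) + 1269*(-1/4202) = (23*(-8 - 4 + 112))*(1/7) - 1269/4202 = (23*100)*(1/7) - 1269/4202 = 2300*(1/7) - 1269/4202 = 2300/7 - 1269/4202 = 9655717/29414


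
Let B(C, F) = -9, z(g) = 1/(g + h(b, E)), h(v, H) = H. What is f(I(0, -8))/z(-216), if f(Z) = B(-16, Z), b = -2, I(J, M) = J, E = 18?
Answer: 1782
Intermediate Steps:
z(g) = 1/(18 + g) (z(g) = 1/(g + 18) = 1/(18 + g))
f(Z) = -9
f(I(0, -8))/z(-216) = -9/(1/(18 - 216)) = -9/(1/(-198)) = -9/(-1/198) = -9*(-198) = 1782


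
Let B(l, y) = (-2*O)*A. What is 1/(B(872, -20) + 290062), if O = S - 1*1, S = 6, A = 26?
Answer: 1/289802 ≈ 3.4506e-6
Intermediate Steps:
O = 5 (O = 6 - 1*1 = 6 - 1 = 5)
B(l, y) = -260 (B(l, y) = -2*5*26 = -10*26 = -260)
1/(B(872, -20) + 290062) = 1/(-260 + 290062) = 1/289802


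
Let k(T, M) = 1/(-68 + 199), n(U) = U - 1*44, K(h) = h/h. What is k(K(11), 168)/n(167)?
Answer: 1/16113 ≈ 6.2062e-5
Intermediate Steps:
K(h) = 1
n(U) = -44 + U (n(U) = U - 44 = -44 + U)
k(T, M) = 1/131
k(K(11), 168)/n(167) = 1/(131*(-44 + 167)) = (1/131)/123 = (1/131)*(1/123) = 1/16113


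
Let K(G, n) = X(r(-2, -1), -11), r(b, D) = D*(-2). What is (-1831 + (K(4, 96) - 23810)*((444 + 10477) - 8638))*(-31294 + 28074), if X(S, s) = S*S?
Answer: 175009991380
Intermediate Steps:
r(b, D) = -2*D
X(S, s) = S**2
K(G, n) = 4 (K(G, n) = (-2*(-1))**2 = 2**2 = 4)
(-1831 + (K(4, 96) - 23810)*((444 + 10477) - 8638))*(-31294 + 28074) = (-1831 + (4 - 23810)*((444 + 10477) - 8638))*(-31294 + 28074) = (-1831 - 23806*(10921 - 8638))*(-3220) = (-1831 - 23806*2283)*(-3220) = (-1831 - 54349098)*(-3220) = -54350929*(-3220) = 175009991380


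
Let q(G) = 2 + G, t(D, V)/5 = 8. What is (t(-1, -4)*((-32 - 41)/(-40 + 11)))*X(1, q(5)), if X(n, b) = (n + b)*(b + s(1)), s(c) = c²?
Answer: 186880/29 ≈ 6444.1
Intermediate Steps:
t(D, V) = 40 (t(D, V) = 5*8 = 40)
X(n, b) = (1 + b)*(b + n) (X(n, b) = (n + b)*(b + 1²) = (b + n)*(b + 1) = (b + n)*(1 + b) = (1 + b)*(b + n))
(t(-1, -4)*((-32 - 41)/(-40 + 11)))*X(1, q(5)) = (40*((-32 - 41)/(-40 + 11)))*((2 + 5) + 1 + (2 + 5)² + (2 + 5)*1) = (40*(-73/(-29)))*(7 + 1 + 7² + 7*1) = (40*(-73*(-1/29)))*(7 + 1 + 49 + 7) = (40*(73/29))*64 = (2920/29)*64 = 186880/29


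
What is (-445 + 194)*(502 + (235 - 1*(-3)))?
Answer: -185740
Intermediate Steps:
(-445 + 194)*(502 + (235 - 1*(-3))) = -251*(502 + (235 + 3)) = -251*(502 + 238) = -251*740 = -185740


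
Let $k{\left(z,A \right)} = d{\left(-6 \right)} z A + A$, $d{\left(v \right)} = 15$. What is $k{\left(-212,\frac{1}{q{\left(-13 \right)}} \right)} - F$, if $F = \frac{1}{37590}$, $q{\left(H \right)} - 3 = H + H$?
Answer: $\frac{119498587}{864570} \approx 138.22$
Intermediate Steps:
$q{\left(H \right)} = 3 + 2 H$ ($q{\left(H \right)} = 3 + \left(H + H\right) = 3 + 2 H$)
$F = \frac{1}{37590} \approx 2.6603 \cdot 10^{-5}$
$k{\left(z,A \right)} = A + 15 A z$ ($k{\left(z,A \right)} = 15 z A + A = 15 A z + A = A + 15 A z$)
$k{\left(-212,\frac{1}{q{\left(-13 \right)}} \right)} - F = \frac{1 + 15 \left(-212\right)}{3 + 2 \left(-13\right)} - \frac{1}{37590} = \frac{1 - 3180}{3 - 26} - \frac{1}{37590} = \frac{1}{-23} \left(-3179\right) - \frac{1}{37590} = \left(- \frac{1}{23}\right) \left(-3179\right) - \frac{1}{37590} = \frac{3179}{23} - \frac{1}{37590} = \frac{119498587}{864570}$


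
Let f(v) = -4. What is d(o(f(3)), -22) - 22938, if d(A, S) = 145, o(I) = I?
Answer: -22793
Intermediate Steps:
d(o(f(3)), -22) - 22938 = 145 - 22938 = -22793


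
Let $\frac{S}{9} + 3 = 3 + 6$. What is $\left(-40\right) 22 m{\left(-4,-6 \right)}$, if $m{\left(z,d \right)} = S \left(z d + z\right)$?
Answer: $-950400$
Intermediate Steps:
$S = 54$ ($S = -27 + 9 \left(3 + 6\right) = -27 + 9 \cdot 9 = -27 + 81 = 54$)
$m{\left(z,d \right)} = 54 z + 54 d z$ ($m{\left(z,d \right)} = 54 \left(z d + z\right) = 54 \left(d z + z\right) = 54 \left(z + d z\right) = 54 z + 54 d z$)
$\left(-40\right) 22 m{\left(-4,-6 \right)} = \left(-40\right) 22 \cdot 54 \left(-4\right) \left(1 - 6\right) = - 880 \cdot 54 \left(-4\right) \left(-5\right) = \left(-880\right) 1080 = -950400$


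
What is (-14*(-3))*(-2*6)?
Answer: -504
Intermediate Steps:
(-14*(-3))*(-2*6) = 42*(-12) = -504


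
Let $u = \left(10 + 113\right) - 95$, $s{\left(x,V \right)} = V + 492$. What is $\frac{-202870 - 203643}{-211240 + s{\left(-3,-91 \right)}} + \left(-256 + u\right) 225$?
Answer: $- \frac{10815634187}{210839} \approx -51298.0$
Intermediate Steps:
$s{\left(x,V \right)} = 492 + V$
$u = 28$ ($u = 123 - 95 = 28$)
$\frac{-202870 - 203643}{-211240 + s{\left(-3,-91 \right)}} + \left(-256 + u\right) 225 = \frac{-202870 - 203643}{-211240 + \left(492 - 91\right)} + \left(-256 + 28\right) 225 = - \frac{406513}{-211240 + 401} - 51300 = - \frac{406513}{-210839} - 51300 = \left(-406513\right) \left(- \frac{1}{210839}\right) - 51300 = \frac{406513}{210839} - 51300 = - \frac{10815634187}{210839}$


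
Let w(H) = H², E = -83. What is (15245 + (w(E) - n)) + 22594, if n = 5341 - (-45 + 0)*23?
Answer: 38352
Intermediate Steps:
n = 6376 (n = 5341 - (-45)*23 = 5341 - 1*(-1035) = 5341 + 1035 = 6376)
(15245 + (w(E) - n)) + 22594 = (15245 + ((-83)² - 1*6376)) + 22594 = (15245 + (6889 - 6376)) + 22594 = (15245 + 513) + 22594 = 15758 + 22594 = 38352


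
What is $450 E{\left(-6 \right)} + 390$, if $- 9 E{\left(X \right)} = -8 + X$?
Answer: $1090$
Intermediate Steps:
$E{\left(X \right)} = \frac{8}{9} - \frac{X}{9}$ ($E{\left(X \right)} = - \frac{-8 + X}{9} = \frac{8}{9} - \frac{X}{9}$)
$450 E{\left(-6 \right)} + 390 = 450 \left(\frac{8}{9} - - \frac{2}{3}\right) + 390 = 450 \left(\frac{8}{9} + \frac{2}{3}\right) + 390 = 450 \cdot \frac{14}{9} + 390 = 700 + 390 = 1090$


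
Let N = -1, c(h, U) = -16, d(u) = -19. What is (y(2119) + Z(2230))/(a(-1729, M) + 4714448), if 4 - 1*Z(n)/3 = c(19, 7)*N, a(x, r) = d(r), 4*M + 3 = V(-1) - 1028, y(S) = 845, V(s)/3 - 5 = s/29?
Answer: 809/4714429 ≈ 0.00017160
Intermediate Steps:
V(s) = 15 + 3*s/29 (V(s) = 15 + 3*(s/29) = 15 + 3*s/29)
M = -29467/116 (M = -¾ + ((15 + (3/29)*(-1)) - 1028)/4 = -¾ + ((15 - 3/29) - 1028)/4 = -¾ + (432/29 - 1028)/4 = -¾ + (¼)*(-29380/29) = -¾ - 7345/29 = -29467/116 ≈ -254.03)
a(x, r) = -19
Z(n) = -36 (Z(n) = 12 - (-48)*(-1) = 12 - 3*16 = 12 - 48 = -36)
(y(2119) + Z(2230))/(a(-1729, M) + 4714448) = (845 - 36)/(-19 + 4714448) = 809/4714429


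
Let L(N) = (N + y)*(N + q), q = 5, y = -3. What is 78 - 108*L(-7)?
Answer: -2082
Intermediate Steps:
L(N) = (-3 + N)*(5 + N) (L(N) = (N - 3)*(N + 5) = (-3 + N)*(5 + N))
78 - 108*L(-7) = 78 - 108*(-15 + (-7)**2 + 2*(-7)) = 78 - 108*(-15 + 49 - 14) = 78 - 108*20 = 78 - 2160 = -2082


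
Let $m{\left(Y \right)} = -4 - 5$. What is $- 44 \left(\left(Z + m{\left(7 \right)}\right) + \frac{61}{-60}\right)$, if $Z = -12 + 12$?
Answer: $\frac{6611}{15} \approx 440.73$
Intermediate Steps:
$Z = 0$
$m{\left(Y \right)} = -9$ ($m{\left(Y \right)} = -4 - 5 = -9$)
$- 44 \left(\left(Z + m{\left(7 \right)}\right) + \frac{61}{-60}\right) = - 44 \left(\left(0 - 9\right) + \frac{61}{-60}\right) = - 44 \left(-9 + 61 \left(- \frac{1}{60}\right)\right) = - 44 \left(-9 - \frac{61}{60}\right) = \left(-44\right) \left(- \frac{601}{60}\right) = \frac{6611}{15}$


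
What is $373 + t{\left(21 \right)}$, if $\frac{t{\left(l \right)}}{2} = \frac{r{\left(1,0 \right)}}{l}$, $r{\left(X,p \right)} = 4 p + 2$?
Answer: $\frac{7837}{21} \approx 373.19$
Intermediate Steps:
$r{\left(X,p \right)} = 2 + 4 p$
$t{\left(l \right)} = \frac{4}{l}$ ($t{\left(l \right)} = 2 \frac{2 + 4 \cdot 0}{l} = 2 \frac{2 + 0}{l} = 2 \frac{2}{l} = \frac{4}{l}$)
$373 + t{\left(21 \right)} = 373 + \frac{4}{21} = \frac{7837}{21}$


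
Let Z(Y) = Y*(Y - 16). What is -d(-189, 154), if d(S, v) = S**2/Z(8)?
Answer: 35721/64 ≈ 558.14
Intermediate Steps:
Z(Y) = Y*(-16 + Y)
d(S, v) = -S**2/64 (d(S, v) = S**2/((8*(-16 + 8))) = S**2/((8*(-8))) = S**2/(-64) = S**2*(-1/64) = -S**2/64)
-d(-189, 154) = -(-1)*(-189)**2/64 = -(-1)*35721/64 = -1*(-35721/64) = 35721/64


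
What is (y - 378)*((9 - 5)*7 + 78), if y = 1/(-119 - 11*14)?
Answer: -10938670/273 ≈ -40068.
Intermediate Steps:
y = -1/273 (y = 1/(-119 - 154) = 1/(-273) = -1/273 ≈ -0.0036630)
(y - 378)*((9 - 5)*7 + 78) = (-1/273 - 378)*((9 - 5)*7 + 78) = -103195*(4*7 + 78)/273 = -103195*(28 + 78)/273 = -103195/273*106 = -10938670/273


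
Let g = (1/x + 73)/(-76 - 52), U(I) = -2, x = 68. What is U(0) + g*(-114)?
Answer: 274301/4352 ≈ 63.029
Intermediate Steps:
g = -4965/8704 (g = (1/68 + 73)/(-76 - 52) = (1/68 + 73)/(-128) = (4965/68)*(-1/128) = -4965/8704 ≈ -0.57043)
U(0) + g*(-114) = -2 - 4965/8704*(-114) = -2 + 283005/4352 = 274301/4352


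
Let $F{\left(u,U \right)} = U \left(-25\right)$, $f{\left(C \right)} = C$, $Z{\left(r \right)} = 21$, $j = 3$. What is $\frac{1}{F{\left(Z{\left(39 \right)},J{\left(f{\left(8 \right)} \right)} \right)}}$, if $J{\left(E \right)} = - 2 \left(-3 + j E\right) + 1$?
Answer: $\frac{1}{1025} \approx 0.00097561$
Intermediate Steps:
$J{\left(E \right)} = 7 - 6 E$ ($J{\left(E \right)} = - 2 \left(-3 + 3 E\right) + 1 = \left(6 - 6 E\right) + 1 = 7 - 6 E$)
$F{\left(u,U \right)} = - 25 U$
$\frac{1}{F{\left(Z{\left(39 \right)},J{\left(f{\left(8 \right)} \right)} \right)}} = \frac{1}{\left(-25\right) \left(7 - 48\right)} = \frac{1}{\left(-25\right) \left(-41\right)} = \frac{1}{1025}$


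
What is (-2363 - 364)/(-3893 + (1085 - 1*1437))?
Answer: 909/1415 ≈ 0.64240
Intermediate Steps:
(-2363 - 364)/(-3893 + (1085 - 1*1437)) = -2727/(-3893 + (1085 - 1437)) = -2727/(-3893 - 352) = -2727/(-4245) = -2727*(-1/4245) = 909/1415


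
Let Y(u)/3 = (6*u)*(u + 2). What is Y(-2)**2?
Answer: 0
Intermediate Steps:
Y(u) = 18*u*(2 + u) (Y(u) = 3*((6*u)*(u + 2)) = 3*((6*u)*(2 + u)) = 3*(6*u*(2 + u)) = 18*u*(2 + u))
Y(-2)**2 = (18*(-2)*(2 - 2))**2 = (18*(-2)*0)**2 = 0**2 = 0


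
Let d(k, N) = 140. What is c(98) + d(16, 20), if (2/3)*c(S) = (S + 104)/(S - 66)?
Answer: 4783/32 ≈ 149.47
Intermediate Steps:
c(S) = 3*(104 + S)/(2*(-66 + S)) (c(S) = 3*((S + 104)/(S - 66))/2 = 3*((104 + S)/(-66 + S))/2 = 3*(104 + S)/(2*(-66 + S)))
c(98) + d(16, 20) = 3*(104 + 98)/(2*(-66 + 98)) + 140 = (3/2)*202/32 + 140 = (3/2)*(1/32)*202 + 140 = 303/32 + 140 = 4783/32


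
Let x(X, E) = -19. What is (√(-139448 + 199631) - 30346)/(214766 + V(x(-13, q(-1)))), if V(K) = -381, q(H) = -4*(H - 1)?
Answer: -30346/214385 + 9*√743/214385 ≈ -0.14040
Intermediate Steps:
q(H) = 4 - 4*H (q(H) = -4*(-1 + H) = 4 - 4*H)
(√(-139448 + 199631) - 30346)/(214766 + V(x(-13, q(-1)))) = (√(-139448 + 199631) - 30346)/(214766 - 381) = (√60183 - 30346)/214385 = (9*√743 - 30346)*(1/214385) = (-30346 + 9*√743)*(1/214385) = -30346/214385 + 9*√743/214385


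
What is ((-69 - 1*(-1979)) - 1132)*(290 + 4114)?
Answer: 3426312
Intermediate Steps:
((-69 - 1*(-1979)) - 1132)*(290 + 4114) = ((-69 + 1979) - 1132)*4404 = (1910 - 1132)*4404 = 778*4404 = 3426312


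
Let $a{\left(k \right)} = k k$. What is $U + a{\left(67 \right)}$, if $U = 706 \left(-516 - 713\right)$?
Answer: $-863185$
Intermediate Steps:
$U = -867674$ ($U = 706 \left(-1229\right) = -867674$)
$a{\left(k \right)} = k^{2}$
$U + a{\left(67 \right)} = -867674 + 67^{2} = -867674 + 4489 = -863185$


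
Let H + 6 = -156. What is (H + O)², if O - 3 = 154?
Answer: 25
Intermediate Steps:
O = 157 (O = 3 + 154 = 157)
H = -162 (H = -6 - 156 = -162)
(H + O)² = (-162 + 157)² = (-5)² = 25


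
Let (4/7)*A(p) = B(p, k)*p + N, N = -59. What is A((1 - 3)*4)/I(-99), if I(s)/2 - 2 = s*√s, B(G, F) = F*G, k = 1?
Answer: 35/3881212 + 10395*I*√11/7762424 ≈ 9.0178e-6 + 0.0044414*I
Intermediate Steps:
I(s) = 4 + 2*s^(3/2) (I(s) = 4 + 2*(s*√s) = 4 + 2*s^(3/2))
A(p) = -413/4 + 7*p²/4 (A(p) = 7*((1*p)*p - 59)/4 = 7*(p*p - 59)/4 = 7*(p² - 59)/4 = 7*(-59 + p²)/4 = -413/4 + 7*p²/4)
A((1 - 3)*4)/I(-99) = (-413/4 + 7*((1 - 3)*4)²/4)/(4 + 2*(-99)^(3/2)) = (-413/4 + 7*(-2*4)²/4)/(4 + 2*(-297*I*√11)) = (-413/4 + (7/4)*(-8)²)/(4 - 594*I*√11) = (-413/4 + (7/4)*64)/(4 - 594*I*√11) = (-413/4 + 112)/(4 - 594*I*√11) = 35/(4*(4 - 594*I*√11))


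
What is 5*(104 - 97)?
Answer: 35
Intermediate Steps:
5*(104 - 97) = 5*7 = 35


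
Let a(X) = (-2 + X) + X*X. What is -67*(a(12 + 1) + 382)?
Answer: -37654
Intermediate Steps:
a(X) = -2 + X + X² (a(X) = (-2 + X) + X² = -2 + X + X²)
-67*(a(12 + 1) + 382) = -67*((-2 + (12 + 1) + (12 + 1)²) + 382) = -67*((-2 + 13 + 13²) + 382) = -67*((-2 + 13 + 169) + 382) = -67*(180 + 382) = -67*562 = -37654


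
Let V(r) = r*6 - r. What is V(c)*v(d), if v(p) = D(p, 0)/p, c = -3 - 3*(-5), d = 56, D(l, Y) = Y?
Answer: 0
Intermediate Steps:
c = 12 (c = -3 + 15 = 12)
V(r) = 5*r (V(r) = 6*r - r = 5*r)
v(p) = 0 (v(p) = 0/p = 0)
V(c)*v(d) = (5*12)*0 = 60*0 = 0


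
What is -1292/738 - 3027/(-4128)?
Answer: -516575/507744 ≈ -1.0174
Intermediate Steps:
-1292/738 - 3027/(-4128) = -1292*1/738 - 3027*(-1/4128) = -646/369 + 1009/1376 = -516575/507744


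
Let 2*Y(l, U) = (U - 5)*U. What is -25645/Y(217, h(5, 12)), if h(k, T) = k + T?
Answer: -25645/102 ≈ -251.42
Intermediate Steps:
h(k, T) = T + k
Y(l, U) = U*(-5 + U)/2 (Y(l, U) = ((U - 5)*U)/2 = ((-5 + U)*U)/2 = (U*(-5 + U))/2 = U*(-5 + U)/2)
-25645/Y(217, h(5, 12)) = -25645*2/((-5 + (12 + 5))*(12 + 5)) = -25645*2/(17*(-5 + 17)) = -25645/((½)*17*12) = -25645/102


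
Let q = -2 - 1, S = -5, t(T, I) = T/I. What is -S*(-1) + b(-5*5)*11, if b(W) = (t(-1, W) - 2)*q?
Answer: 1492/25 ≈ 59.680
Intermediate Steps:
q = -3
b(W) = 6 + 3/W (b(W) = (-1/W - 2)*(-3) = (-2 - 1/W)*(-3) = 6 + 3/W)
-S*(-1) + b(-5*5)*11 = -1*(-5)*(-1) + (6 + 3/((-5*5)))*11 = 5*(-1) + (6 + 3/(-25))*11 = -5 + (6 + 3*(-1/25))*11 = -5 + (6 - 3/25)*11 = -5 + (147/25)*11 = -5 + 1617/25 = 1492/25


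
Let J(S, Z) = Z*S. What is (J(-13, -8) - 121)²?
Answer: 289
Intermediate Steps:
J(S, Z) = S*Z
(J(-13, -8) - 121)² = (-13*(-8) - 121)² = (104 - 121)² = (-17)² = 289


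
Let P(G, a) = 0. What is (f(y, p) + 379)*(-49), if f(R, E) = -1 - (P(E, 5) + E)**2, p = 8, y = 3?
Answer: -15386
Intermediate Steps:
f(R, E) = -1 - E**2 (f(R, E) = -1 - (0 + E)**2 = -1 - E**2)
(f(y, p) + 379)*(-49) = ((-1 - 1*8**2) + 379)*(-49) = ((-1 - 1*64) + 379)*(-49) = ((-1 - 64) + 379)*(-49) = (-65 + 379)*(-49) = 314*(-49) = -15386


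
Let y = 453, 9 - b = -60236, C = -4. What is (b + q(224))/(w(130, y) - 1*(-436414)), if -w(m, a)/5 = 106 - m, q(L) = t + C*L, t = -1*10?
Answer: 8477/62362 ≈ 0.13593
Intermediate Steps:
t = -10
b = 60245 (b = 9 - 1*(-60236) = 9 + 60236 = 60245)
q(L) = -10 - 4*L
w(m, a) = -530 + 5*m (w(m, a) = -5*(106 - m) = -530 + 5*m)
(b + q(224))/(w(130, y) - 1*(-436414)) = (60245 + (-10 - 4*224))/((-530 + 5*130) - 1*(-436414)) = (60245 + (-10 - 896))/((-530 + 650) + 436414) = (60245 - 906)/(120 + 436414) = 59339/436534 = 59339*(1/436534) = 8477/62362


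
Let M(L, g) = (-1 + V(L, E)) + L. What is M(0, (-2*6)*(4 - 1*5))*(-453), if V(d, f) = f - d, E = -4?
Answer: 2265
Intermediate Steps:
M(L, g) = -5 (M(L, g) = (-1 + (-4 - L)) + L = (-5 - L) + L = -5)
M(0, (-2*6)*(4 - 1*5))*(-453) = -5*(-453) = 2265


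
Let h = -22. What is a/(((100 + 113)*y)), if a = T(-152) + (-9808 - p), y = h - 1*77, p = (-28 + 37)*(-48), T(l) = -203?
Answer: 3193/7029 ≈ 0.45426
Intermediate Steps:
p = -432 (p = 9*(-48) = -432)
y = -99 (y = -22 - 1*77 = -22 - 77 = -99)
a = -9579 (a = -203 + (-9808 - 1*(-432)) = -203 + (-9808 + 432) = -203 - 9376 = -9579)
a/(((100 + 113)*y)) = -9579*(-1/(99*(100 + 113))) = -9579/(213*(-99)) = -9579/(-21087) = -9579*(-1/21087) = 3193/7029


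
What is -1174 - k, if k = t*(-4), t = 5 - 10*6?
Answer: -1394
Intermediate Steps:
t = -55 (t = 5 - 60 = -55)
k = 220 (k = -55*(-4) = 220)
-1174 - k = -1174 - 1*220 = -1174 - 220 = -1394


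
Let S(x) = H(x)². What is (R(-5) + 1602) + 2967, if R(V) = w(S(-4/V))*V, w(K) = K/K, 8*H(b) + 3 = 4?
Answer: 4564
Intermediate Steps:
H(b) = ⅛ (H(b) = -3/8 + (⅛)*4 = -3/8 + ½ = ⅛)
S(x) = 1/64 (S(x) = (⅛)² = 1/64)
w(K) = 1
R(V) = V (R(V) = 1*V = V)
(R(-5) + 1602) + 2967 = (-5 + 1602) + 2967 = 1597 + 2967 = 4564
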